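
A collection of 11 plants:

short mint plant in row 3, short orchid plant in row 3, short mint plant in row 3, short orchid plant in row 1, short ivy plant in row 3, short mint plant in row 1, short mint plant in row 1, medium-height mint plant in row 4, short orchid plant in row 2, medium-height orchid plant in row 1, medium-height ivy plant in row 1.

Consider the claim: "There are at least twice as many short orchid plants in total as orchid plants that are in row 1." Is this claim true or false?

False

There are 3 short orchid plants.
There are 2 orchid plants in row 1.
The claim requires 3 ≥ 2 × 2 = 4, which does not hold.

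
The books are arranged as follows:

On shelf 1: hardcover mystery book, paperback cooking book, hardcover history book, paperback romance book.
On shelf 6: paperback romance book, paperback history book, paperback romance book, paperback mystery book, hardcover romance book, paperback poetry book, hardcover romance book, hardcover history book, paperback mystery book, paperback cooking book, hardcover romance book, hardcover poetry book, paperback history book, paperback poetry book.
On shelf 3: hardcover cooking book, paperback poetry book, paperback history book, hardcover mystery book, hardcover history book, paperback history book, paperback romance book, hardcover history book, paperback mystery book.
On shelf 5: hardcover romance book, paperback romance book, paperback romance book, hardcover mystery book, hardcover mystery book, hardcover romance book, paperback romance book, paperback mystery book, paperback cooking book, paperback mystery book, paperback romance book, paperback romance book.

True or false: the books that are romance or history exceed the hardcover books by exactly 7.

|books that are romance or history| = 22.
|hardcover books| = 15.
The claim requires 22 − 15 (= 7) to equal 7, which holds.

True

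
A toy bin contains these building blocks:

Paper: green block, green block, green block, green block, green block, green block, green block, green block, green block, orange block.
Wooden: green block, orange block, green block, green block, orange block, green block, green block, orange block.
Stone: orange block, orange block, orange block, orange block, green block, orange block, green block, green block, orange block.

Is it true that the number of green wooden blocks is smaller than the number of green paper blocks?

True

There are 5 green wooden blocks.
There are 9 green paper blocks.
The claim requires 5 < 9, which holds.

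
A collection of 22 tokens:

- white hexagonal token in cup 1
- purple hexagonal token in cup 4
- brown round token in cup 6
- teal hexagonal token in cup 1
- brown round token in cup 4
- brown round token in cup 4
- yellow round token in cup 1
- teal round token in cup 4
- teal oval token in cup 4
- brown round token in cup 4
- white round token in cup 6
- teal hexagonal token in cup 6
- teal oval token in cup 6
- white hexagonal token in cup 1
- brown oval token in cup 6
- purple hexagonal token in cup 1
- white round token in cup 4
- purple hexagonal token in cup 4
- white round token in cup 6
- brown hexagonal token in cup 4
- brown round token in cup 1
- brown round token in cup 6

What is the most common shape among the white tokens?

round

Counts by shape (restricted to white tokens): round 3, hexagonal 2.
The maximum is 3, held uniquely by round.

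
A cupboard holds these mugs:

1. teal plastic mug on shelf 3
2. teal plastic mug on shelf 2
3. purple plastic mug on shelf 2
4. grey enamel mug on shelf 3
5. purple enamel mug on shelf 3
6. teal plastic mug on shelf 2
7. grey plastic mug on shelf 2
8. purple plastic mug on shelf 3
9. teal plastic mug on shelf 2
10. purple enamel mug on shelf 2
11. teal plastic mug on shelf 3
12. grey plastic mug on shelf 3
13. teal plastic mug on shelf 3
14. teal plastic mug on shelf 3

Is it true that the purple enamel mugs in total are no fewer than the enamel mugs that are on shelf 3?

True

purple enamel mugs: 2.
enamel mugs on shelf 3: 2.
The claim requires 2 ≥ 2, which holds.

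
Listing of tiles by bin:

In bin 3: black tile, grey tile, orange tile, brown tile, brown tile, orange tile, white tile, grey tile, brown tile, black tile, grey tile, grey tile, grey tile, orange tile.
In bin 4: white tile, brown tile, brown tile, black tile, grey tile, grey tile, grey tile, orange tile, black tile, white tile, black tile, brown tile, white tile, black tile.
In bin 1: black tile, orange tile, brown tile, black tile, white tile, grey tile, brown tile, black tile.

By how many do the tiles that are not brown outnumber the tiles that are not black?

tiles that are not brown: 28.
tiles that are not black: 27.
28 − 27 = 1.

1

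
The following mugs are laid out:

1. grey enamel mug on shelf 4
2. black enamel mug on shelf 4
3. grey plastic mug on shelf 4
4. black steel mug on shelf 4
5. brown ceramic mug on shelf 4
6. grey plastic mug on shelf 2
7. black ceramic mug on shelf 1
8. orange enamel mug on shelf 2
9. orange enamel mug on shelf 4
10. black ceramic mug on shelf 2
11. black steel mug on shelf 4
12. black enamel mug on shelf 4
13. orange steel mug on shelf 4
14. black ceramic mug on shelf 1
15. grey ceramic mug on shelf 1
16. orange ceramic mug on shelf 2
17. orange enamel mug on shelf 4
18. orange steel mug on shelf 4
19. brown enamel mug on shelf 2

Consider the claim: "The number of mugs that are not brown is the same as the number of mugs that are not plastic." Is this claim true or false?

|mugs that are not brown| = 17.
|mugs that are not plastic| = 17.
The claim requires 17 = 17, which holds.

True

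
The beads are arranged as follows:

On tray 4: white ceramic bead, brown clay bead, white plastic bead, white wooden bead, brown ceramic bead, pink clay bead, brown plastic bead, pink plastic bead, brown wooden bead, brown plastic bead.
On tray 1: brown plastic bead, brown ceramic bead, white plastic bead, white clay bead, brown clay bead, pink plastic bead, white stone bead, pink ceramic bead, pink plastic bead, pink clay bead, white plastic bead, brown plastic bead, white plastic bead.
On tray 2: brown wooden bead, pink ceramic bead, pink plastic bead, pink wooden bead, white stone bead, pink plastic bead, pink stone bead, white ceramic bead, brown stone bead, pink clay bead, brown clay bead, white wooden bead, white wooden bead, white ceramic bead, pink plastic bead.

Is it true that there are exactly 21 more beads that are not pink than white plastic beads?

True

beads that are not pink: 25.
white plastic beads: 4.
The claim requires 25 − 4 (= 21) to equal 21, which holds.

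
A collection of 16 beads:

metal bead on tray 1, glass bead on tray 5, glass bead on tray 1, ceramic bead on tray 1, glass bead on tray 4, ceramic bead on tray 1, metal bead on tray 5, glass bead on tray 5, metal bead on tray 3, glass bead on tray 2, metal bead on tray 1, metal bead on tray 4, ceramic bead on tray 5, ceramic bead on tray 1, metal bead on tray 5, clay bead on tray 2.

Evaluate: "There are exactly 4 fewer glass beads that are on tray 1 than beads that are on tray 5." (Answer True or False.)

True

|glass beads on tray 1| = 1.
|beads on tray 5| = 5.
The claim requires 5 − 1 (= 4) to equal 4, which holds.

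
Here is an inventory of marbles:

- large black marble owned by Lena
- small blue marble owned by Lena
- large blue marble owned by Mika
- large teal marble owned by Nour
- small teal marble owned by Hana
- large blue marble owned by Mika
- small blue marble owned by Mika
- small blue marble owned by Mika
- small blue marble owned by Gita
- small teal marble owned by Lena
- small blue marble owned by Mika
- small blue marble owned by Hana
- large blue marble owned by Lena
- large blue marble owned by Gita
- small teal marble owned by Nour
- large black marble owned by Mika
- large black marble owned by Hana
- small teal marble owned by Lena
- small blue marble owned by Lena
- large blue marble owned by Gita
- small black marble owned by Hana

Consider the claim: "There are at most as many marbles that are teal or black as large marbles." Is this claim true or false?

marbles that are teal or black: 9.
large marbles: 9.
The claim requires 9 ≤ 9, which holds.

True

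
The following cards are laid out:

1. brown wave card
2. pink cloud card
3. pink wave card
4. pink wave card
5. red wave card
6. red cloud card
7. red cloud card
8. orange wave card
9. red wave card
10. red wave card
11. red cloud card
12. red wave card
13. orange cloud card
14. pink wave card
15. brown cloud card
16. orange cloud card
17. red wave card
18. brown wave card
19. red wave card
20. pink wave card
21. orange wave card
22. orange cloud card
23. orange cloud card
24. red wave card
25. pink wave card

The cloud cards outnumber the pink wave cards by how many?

cloud cards: 9.
pink wave cards: 5.
9 − 5 = 4.

4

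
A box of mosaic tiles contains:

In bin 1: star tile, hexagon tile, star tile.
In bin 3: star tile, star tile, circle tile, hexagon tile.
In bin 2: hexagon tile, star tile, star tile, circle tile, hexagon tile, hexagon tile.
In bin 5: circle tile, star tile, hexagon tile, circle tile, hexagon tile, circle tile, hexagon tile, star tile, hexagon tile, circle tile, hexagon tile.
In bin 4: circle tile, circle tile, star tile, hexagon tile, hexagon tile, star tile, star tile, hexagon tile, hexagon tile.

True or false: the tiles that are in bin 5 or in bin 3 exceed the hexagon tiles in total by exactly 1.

tiles in bin 5 or in bin 3: 15.
hexagon tiles: 14.
The claim requires 15 − 14 (= 1) to equal 1, which holds.

True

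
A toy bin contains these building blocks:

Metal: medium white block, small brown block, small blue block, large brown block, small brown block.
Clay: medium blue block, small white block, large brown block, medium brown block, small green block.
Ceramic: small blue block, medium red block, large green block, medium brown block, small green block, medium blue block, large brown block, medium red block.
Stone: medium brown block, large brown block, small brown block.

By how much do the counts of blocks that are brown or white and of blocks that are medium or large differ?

1

blocks that are brown or white: 12. blocks that are medium or large: 13.
|12 − 13| = 13 − 12 = 1.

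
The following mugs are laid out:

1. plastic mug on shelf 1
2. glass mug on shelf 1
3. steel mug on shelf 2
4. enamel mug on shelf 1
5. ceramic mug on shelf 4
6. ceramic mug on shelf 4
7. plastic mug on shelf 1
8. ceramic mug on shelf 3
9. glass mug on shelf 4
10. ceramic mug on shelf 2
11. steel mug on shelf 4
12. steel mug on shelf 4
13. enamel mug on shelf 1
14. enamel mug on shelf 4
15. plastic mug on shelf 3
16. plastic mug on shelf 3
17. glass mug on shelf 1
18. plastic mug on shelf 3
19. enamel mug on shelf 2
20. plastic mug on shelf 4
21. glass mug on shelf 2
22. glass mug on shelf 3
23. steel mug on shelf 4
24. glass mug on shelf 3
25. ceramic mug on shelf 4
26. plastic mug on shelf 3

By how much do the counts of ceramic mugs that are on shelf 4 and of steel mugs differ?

1

ceramic mugs on shelf 4: 3. steel mugs: 4.
|3 − 4| = 4 − 3 = 1.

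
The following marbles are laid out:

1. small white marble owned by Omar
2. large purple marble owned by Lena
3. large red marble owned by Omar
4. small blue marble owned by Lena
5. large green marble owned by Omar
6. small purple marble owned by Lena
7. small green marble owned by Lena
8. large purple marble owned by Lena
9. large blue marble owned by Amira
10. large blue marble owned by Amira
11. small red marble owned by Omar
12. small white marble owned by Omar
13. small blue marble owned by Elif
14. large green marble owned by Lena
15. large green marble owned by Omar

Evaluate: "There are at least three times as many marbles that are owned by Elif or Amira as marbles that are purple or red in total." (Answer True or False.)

Count of marbles owned by Elif or Amira: 3.
There are 5 marbles that are purple or red.
The claim requires 3 ≥ 3 × 5 = 15, which does not hold.

False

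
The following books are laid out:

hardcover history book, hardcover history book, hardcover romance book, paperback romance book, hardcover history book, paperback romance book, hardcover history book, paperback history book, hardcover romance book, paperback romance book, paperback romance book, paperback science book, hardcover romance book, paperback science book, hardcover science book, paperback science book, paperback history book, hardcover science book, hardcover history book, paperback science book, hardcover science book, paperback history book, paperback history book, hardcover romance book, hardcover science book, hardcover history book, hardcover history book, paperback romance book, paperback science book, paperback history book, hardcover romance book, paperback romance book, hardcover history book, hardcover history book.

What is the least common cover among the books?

paperback

Counts by cover: hardcover 18, paperback 16.
The minimum is 16, held uniquely by paperback.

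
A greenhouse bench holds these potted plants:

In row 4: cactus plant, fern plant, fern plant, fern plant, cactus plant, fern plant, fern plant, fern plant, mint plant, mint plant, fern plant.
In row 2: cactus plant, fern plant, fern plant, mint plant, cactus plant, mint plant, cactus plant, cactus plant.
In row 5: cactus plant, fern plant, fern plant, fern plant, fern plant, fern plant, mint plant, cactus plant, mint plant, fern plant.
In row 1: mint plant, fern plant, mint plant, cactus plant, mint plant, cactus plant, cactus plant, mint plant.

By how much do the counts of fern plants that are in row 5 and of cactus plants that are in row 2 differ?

fern plants in row 5: 6. cactus plants in row 2: 4.
|6 − 4| = 6 − 4 = 2.

2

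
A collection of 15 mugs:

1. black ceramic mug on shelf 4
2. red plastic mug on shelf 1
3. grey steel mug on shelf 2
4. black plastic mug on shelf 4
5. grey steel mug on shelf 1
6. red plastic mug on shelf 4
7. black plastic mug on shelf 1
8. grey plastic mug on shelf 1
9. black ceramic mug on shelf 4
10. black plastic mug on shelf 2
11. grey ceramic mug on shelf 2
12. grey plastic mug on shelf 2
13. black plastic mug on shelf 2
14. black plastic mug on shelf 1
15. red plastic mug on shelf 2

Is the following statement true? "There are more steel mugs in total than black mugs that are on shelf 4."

steel mugs: 2.
black mugs on shelf 4: 3.
The claim requires 2 > 3, which does not hold.

False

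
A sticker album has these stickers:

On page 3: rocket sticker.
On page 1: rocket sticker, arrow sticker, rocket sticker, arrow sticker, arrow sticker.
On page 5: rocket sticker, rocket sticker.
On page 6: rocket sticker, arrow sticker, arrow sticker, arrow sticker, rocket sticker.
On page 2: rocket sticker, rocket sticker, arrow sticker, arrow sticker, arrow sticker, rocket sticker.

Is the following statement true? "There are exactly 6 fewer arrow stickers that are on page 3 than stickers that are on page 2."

True

arrow stickers on page 3: 0.
stickers on page 2: 6.
The claim requires 6 − 0 (= 6) to equal 6, which holds.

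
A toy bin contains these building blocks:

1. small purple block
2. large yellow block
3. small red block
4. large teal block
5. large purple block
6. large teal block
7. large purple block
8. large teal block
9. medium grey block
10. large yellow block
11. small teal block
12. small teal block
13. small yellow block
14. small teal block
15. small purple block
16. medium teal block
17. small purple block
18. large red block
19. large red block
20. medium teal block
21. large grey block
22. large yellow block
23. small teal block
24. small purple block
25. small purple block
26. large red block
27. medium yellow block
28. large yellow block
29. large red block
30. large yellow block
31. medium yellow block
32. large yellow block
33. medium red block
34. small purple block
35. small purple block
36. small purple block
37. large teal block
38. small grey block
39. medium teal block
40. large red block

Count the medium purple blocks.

0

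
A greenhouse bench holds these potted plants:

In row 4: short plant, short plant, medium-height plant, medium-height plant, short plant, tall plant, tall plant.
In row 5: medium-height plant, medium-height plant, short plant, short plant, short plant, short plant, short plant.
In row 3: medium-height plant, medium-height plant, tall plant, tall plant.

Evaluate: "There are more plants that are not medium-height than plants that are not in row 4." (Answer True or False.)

True

There are 12 plants that are not medium-height.
There are 11 plants that are not in row 4.
The claim requires 12 > 11, which holds.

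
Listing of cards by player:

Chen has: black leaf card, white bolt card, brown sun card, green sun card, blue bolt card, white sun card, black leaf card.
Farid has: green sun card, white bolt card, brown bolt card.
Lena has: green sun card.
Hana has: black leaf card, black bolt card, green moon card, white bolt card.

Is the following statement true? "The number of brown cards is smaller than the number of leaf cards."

True

|brown cards| = 2.
|leaf cards| = 3.
The claim requires 2 < 3, which holds.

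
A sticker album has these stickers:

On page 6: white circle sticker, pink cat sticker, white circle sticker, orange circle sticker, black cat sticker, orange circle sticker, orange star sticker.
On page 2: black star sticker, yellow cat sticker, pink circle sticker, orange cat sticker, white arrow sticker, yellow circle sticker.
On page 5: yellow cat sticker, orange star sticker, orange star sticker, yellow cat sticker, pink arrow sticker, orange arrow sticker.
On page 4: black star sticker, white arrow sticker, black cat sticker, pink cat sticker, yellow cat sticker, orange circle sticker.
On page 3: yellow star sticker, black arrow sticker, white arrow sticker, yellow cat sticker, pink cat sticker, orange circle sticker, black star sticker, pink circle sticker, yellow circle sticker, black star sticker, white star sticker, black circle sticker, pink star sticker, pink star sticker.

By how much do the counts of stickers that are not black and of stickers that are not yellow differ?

stickers that are not black: 31. stickers that are not yellow: 31.
|31 − 31| = 31 − 31 = 0.

0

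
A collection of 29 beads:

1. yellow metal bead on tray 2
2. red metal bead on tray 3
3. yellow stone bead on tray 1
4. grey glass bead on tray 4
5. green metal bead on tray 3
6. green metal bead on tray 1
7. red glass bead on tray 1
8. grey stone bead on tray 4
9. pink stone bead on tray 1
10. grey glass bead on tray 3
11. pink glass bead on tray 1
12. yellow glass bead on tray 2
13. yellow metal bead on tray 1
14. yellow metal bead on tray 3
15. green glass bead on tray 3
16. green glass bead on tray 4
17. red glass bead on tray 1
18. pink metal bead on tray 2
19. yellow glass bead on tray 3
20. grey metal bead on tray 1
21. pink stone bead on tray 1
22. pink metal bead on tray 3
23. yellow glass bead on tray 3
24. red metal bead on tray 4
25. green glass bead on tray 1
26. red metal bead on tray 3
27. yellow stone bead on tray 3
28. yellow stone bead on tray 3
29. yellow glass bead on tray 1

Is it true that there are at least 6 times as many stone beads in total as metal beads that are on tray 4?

True

|stone beads| = 6.
|metal beads on tray 4| = 1.
The claim requires 6 ≥ 6 × 1 = 6, which holds.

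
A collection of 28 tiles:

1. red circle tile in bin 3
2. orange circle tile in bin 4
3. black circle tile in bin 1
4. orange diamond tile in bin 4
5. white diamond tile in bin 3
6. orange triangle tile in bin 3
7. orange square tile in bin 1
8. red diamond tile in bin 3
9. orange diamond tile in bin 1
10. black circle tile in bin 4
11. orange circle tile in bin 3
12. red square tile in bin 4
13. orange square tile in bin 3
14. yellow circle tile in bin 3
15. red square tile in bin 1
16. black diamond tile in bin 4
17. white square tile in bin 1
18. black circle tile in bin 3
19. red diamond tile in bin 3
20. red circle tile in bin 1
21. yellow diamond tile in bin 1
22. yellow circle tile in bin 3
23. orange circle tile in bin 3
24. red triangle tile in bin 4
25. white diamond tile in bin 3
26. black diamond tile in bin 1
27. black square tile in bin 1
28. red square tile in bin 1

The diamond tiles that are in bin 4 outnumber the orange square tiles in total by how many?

diamond tiles in bin 4: 2.
orange square tiles: 2.
2 − 2 = 0.

0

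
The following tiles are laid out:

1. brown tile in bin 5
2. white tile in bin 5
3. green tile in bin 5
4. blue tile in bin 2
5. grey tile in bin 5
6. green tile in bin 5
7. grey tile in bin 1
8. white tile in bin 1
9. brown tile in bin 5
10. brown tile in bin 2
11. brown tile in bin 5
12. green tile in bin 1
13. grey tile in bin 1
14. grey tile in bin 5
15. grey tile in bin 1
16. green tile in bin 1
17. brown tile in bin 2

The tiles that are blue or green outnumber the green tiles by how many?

1

tiles that are blue or green: 5.
green tiles: 4.
5 − 4 = 1.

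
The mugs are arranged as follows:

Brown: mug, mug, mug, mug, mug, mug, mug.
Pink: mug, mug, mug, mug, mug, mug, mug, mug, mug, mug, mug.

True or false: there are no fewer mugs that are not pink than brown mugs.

|mugs that are not pink| = 7.
|brown mugs| = 7.
The claim requires 7 ≥ 7, which holds.

True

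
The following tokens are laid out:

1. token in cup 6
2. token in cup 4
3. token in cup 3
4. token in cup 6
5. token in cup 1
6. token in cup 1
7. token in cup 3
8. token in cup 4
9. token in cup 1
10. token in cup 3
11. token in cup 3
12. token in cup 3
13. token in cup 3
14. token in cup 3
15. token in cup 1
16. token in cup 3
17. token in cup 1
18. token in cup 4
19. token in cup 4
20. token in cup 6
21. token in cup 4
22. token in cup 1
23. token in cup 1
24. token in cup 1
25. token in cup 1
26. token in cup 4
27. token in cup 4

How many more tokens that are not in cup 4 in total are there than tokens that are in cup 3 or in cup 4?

tokens that are not in cup 4: 20.
tokens in cup 3 or in cup 4: 15.
20 − 15 = 5.

5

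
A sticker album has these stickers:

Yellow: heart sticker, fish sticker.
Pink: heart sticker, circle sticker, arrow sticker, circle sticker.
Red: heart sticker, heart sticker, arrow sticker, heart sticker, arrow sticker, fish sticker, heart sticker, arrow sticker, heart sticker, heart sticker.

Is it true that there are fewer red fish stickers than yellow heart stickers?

False

red fish stickers: 1.
yellow heart stickers: 1.
The claim requires 1 < 1, which does not hold.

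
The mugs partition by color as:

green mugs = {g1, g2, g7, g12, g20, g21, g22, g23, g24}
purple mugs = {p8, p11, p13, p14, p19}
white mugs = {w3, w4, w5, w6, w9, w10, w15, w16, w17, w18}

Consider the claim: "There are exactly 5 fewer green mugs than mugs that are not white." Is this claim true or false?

green mugs: 9.
mugs that are not white: 14.
The claim requires 14 − 9 (= 5) to equal 5, which holds.

True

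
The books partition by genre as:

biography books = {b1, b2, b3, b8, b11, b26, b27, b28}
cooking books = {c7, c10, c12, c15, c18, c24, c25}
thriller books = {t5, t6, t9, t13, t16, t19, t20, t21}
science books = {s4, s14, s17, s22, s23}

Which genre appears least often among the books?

Counts by genre: biography 8, thriller 8, cooking 7, science 5.
The minimum is 5, held uniquely by science.

science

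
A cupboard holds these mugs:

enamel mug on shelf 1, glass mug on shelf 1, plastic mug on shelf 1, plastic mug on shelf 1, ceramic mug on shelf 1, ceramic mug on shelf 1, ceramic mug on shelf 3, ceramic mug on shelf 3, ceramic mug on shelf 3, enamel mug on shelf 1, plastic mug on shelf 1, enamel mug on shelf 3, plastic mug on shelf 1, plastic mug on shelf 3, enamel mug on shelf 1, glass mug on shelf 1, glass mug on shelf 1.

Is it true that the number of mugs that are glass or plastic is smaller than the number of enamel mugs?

False

|mugs that are glass or plastic| = 8.
|enamel mugs| = 4.
The claim requires 8 < 4, which does not hold.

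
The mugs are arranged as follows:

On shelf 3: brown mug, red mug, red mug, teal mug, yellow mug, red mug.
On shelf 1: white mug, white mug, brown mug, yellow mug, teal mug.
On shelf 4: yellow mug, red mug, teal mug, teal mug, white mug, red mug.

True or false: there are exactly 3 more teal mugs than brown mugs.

|teal mugs| = 4.
|brown mugs| = 2.
The claim requires 4 − 2 (= 2) to equal 3, which does not hold.

False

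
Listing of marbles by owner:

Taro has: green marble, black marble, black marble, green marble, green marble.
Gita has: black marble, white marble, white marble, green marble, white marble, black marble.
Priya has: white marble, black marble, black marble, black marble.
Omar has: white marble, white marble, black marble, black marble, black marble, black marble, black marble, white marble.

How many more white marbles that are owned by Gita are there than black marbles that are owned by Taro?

1

white marbles owned by Gita: 3.
black marbles owned by Taro: 2.
3 − 2 = 1.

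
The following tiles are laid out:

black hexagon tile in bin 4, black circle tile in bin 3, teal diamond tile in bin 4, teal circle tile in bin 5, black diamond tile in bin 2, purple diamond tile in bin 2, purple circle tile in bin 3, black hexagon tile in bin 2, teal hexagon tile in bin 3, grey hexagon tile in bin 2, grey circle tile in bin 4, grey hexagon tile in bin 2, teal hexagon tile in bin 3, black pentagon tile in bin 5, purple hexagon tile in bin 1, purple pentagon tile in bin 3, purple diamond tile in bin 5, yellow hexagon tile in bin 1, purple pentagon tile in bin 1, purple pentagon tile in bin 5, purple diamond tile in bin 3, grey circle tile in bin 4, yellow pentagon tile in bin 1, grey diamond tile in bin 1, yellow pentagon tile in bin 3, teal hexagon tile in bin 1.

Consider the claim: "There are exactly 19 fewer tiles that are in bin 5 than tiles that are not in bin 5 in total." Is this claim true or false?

|tiles in bin 5| = 4.
|tiles that are not in bin 5| = 22.
The claim requires 22 − 4 (= 18) to equal 19, which does not hold.

False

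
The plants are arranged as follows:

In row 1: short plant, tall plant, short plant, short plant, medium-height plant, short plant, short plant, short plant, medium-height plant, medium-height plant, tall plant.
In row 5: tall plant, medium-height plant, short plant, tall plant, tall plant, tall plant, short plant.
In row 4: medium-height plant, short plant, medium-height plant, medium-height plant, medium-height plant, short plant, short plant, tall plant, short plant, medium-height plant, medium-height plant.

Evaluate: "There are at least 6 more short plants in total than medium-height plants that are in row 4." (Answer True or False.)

True

short plants: 12.
medium-height plants in row 4: 6.
The claim requires 12 − 6 = 6 ≥ 6, which holds.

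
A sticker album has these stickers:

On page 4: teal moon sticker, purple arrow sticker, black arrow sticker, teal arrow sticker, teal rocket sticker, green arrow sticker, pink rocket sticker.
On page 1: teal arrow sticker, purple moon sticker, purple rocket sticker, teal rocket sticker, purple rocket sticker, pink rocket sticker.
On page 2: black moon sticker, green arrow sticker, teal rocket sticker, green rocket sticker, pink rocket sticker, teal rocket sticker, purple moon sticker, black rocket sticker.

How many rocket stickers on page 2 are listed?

5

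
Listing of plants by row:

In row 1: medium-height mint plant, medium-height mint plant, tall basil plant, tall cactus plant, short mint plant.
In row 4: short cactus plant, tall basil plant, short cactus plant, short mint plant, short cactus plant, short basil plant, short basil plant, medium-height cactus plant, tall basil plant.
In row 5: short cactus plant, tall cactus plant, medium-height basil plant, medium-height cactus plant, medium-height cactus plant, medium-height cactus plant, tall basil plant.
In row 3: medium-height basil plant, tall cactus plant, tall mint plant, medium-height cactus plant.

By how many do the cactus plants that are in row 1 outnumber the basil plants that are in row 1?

cactus plants in row 1: 1.
basil plants in row 1: 1.
1 − 1 = 0.

0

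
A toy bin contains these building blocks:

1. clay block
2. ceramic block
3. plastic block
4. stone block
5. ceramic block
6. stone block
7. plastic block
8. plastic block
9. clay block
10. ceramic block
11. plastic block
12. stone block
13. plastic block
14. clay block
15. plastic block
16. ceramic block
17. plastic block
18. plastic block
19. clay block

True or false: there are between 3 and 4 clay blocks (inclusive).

There are 4 clay blocks.
The claim requires 3 ≤ 4 ≤ 4, which holds.

True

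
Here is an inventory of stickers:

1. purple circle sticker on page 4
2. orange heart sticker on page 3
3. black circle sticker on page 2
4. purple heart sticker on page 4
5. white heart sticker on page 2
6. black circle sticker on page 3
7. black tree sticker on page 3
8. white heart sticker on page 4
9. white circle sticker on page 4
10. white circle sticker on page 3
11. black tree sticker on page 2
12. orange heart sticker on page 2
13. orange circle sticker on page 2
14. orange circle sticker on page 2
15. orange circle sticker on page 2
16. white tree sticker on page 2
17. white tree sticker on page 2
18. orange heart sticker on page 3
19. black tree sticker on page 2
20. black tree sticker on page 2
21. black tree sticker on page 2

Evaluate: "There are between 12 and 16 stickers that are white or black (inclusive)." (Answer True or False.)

True

There are 13 stickers that are white or black.
The claim requires 12 ≤ 13 ≤ 16, which holds.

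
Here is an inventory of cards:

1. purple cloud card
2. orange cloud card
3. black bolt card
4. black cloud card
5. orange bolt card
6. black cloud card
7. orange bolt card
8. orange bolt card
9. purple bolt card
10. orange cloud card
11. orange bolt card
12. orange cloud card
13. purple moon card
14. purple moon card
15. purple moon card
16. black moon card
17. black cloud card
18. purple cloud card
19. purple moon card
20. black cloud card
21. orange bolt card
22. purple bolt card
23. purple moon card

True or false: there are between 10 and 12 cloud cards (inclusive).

cloud cards: 9.
The claim requires 10 ≤ 9 ≤ 12, which does not hold.

False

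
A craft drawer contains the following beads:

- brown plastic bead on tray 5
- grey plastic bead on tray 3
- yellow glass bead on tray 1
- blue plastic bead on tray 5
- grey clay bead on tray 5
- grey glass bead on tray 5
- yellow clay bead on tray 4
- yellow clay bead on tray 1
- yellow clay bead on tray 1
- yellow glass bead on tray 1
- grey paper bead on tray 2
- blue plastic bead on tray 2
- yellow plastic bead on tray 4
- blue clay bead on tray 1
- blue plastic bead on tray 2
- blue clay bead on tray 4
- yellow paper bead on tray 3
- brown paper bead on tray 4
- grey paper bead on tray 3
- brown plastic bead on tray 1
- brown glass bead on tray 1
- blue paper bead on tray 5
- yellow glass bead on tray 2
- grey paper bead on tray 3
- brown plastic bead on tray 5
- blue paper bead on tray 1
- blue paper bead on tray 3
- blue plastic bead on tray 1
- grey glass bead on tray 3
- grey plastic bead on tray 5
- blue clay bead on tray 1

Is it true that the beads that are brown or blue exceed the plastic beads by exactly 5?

True

beads that are brown or blue: 15.
plastic beads: 10.
The claim requires 15 − 10 (= 5) to equal 5, which holds.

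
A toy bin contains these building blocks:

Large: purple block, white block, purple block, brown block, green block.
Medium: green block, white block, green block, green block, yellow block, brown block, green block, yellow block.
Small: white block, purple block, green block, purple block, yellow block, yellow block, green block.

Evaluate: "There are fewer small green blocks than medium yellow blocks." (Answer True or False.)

False

small green blocks: 2.
medium yellow blocks: 2.
The claim requires 2 < 2, which does not hold.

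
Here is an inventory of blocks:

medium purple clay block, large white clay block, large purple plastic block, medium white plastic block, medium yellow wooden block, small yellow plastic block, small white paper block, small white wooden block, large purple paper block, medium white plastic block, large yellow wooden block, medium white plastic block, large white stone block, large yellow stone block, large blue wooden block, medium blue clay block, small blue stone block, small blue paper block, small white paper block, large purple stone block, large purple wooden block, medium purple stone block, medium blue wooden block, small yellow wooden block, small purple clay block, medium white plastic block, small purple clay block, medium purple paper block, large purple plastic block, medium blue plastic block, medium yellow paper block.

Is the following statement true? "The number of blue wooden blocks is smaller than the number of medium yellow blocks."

False

blue wooden blocks: 2.
medium yellow blocks: 2.
The claim requires 2 < 2, which does not hold.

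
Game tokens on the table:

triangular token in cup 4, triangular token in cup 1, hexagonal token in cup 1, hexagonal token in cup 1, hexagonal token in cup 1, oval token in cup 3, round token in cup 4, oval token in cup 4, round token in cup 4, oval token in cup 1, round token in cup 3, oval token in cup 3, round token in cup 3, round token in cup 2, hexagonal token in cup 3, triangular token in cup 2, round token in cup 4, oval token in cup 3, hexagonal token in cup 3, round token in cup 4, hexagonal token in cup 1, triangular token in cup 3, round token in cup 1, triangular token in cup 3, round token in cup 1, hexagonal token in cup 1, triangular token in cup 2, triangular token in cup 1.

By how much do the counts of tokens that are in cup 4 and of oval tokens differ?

tokens in cup 4: 6. oval tokens: 5.
|6 − 5| = 6 − 5 = 1.

1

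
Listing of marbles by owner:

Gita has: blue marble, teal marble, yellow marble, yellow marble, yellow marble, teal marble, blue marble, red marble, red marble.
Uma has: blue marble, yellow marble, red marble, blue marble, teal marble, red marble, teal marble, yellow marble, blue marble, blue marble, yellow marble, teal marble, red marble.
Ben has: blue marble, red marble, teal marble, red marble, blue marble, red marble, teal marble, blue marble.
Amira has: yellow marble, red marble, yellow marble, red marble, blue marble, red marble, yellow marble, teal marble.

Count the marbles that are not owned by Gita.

29

Total marbles: 38; with the excluded value: 9; remaining 38 − 9 = 29.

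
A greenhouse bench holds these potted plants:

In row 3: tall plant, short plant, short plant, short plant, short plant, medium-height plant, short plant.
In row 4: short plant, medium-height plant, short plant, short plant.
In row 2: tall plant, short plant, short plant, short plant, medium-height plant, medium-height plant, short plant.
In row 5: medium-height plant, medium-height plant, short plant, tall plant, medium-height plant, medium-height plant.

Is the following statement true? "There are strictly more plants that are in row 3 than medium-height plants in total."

|plants in row 3| = 7.
|medium-height plants| = 8.
The claim requires 7 > 8, which does not hold.

False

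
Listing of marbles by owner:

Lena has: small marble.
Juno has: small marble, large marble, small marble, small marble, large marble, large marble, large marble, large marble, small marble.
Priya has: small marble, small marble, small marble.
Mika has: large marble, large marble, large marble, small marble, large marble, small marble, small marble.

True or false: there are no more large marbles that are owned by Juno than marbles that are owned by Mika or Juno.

True

|large marbles owned by Juno| = 5.
|marbles owned by Mika or Juno| = 16.
The claim requires 5 ≤ 16, which holds.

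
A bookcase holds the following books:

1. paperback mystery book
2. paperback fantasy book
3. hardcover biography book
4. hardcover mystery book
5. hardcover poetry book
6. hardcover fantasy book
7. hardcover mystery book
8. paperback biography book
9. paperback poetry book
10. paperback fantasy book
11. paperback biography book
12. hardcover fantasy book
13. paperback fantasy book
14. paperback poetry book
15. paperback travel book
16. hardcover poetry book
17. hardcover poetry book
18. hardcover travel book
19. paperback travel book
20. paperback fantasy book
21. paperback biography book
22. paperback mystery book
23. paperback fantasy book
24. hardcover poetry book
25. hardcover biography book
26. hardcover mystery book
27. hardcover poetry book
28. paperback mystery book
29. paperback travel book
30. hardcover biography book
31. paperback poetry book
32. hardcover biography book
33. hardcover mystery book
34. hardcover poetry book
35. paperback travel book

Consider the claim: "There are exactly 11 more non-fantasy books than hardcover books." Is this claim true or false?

True

There are 28 non-fantasy books.
There are 17 hardcover books.
The claim requires 28 − 17 (= 11) to equal 11, which holds.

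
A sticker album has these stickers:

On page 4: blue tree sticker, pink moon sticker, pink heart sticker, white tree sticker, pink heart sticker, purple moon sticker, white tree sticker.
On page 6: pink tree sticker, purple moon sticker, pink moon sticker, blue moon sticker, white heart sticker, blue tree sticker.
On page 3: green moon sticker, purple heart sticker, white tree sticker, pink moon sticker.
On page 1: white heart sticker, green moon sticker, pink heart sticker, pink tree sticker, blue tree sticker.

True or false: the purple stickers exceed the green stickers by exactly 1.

True

|purple stickers| = 3.
|green stickers| = 2.
The claim requires 3 − 2 (= 1) to equal 1, which holds.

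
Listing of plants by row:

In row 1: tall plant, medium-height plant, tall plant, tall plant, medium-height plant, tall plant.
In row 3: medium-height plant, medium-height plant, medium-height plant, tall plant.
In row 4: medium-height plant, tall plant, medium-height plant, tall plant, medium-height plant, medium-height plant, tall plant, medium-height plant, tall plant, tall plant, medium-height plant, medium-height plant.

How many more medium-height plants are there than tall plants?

2

medium-height plants: 12.
tall plants: 10.
12 − 10 = 2.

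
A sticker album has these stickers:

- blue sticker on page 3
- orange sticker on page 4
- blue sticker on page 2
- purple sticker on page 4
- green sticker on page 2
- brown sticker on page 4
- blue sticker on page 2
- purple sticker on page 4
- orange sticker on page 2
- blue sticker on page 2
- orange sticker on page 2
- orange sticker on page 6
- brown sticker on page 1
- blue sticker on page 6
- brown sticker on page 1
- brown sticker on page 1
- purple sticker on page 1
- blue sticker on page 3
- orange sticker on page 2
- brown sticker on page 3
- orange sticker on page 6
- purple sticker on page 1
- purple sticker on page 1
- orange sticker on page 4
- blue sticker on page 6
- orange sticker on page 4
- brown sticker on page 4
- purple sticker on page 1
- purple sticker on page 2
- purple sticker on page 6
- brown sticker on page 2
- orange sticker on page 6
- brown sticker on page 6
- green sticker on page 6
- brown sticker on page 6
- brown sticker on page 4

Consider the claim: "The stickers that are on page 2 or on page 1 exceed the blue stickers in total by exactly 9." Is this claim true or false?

stickers on page 2 or on page 1: 16.
blue stickers: 7.
The claim requires 16 − 7 (= 9) to equal 9, which holds.

True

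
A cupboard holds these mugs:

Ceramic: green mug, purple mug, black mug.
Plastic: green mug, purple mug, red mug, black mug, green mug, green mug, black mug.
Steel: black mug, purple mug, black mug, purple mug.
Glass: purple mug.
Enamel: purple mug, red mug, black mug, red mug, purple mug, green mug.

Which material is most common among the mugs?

Counts by material: plastic 7, enamel 6, steel 4, ceramic 3, glass 1.
The maximum is 7, held uniquely by plastic.

plastic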